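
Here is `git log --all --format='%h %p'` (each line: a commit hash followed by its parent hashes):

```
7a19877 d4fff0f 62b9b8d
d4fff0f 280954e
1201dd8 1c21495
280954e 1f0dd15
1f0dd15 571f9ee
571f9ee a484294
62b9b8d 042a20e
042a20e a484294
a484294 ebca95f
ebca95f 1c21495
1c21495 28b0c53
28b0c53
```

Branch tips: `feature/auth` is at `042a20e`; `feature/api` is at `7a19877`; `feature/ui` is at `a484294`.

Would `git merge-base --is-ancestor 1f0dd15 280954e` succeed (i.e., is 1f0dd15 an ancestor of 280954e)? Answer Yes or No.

Ancestors of 280954e (commits reachable by following parents): {1c21495, 1f0dd15, 280954e, 28b0c53, 571f9ee, a484294, ebca95f}.
1f0dd15 is in that set, so it is an ancestor of 280954e.

Yes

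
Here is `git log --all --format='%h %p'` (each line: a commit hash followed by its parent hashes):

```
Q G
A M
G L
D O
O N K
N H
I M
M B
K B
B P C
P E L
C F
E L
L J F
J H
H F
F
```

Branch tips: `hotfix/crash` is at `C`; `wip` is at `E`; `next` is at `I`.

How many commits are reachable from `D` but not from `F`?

Reachable from D: {B, C, D, E, F, H, J, K, L, N, O, P}.
Reachable from F: {F}.
In D's history but not F's: {B, C, D, E, H, J, K, L, N, O, P} — 11 commits.

11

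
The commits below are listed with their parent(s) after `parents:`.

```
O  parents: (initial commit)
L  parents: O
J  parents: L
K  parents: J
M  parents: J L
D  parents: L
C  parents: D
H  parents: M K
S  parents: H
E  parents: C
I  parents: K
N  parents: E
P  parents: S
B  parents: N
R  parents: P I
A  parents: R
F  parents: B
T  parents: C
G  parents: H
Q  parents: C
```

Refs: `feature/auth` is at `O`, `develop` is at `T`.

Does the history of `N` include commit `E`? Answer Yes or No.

Ancestors of N (commits reachable by following parents): {C, D, E, L, N, O}.
E is in that set, so it is an ancestor of N.

Yes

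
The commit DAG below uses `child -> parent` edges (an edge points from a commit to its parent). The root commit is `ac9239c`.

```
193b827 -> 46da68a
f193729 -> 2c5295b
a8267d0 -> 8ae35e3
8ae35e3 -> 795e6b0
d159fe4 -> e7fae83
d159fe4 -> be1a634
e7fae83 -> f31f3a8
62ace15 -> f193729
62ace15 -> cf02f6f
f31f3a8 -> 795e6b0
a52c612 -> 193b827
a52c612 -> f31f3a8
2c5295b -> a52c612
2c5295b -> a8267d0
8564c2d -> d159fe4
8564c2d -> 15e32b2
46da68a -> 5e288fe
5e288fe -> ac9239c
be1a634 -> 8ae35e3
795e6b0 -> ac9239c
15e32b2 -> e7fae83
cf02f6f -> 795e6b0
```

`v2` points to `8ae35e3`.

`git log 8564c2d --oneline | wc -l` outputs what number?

Walking parent pointers from 8564c2d: reachable set = {15e32b2, 795e6b0, 8564c2d, 8ae35e3, ac9239c, be1a634, d159fe4, e7fae83, f31f3a8}.
That is 9 commits.

9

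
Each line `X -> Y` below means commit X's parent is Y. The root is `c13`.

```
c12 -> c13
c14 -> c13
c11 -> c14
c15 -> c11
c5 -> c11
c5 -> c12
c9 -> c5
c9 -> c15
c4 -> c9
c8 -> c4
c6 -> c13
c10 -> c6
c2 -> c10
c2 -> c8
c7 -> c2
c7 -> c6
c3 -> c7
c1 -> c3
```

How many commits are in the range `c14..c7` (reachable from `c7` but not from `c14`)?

Reachable from c7: {c10, c11, c12, c13, c14, c15, c2, c4, c5, c6, c7, c8, c9}.
Reachable from c14: {c13, c14}.
In c7's history but not c14's: {c10, c11, c12, c15, c2, c4, c5, c6, c7, c8, c9} — 11 commits.

11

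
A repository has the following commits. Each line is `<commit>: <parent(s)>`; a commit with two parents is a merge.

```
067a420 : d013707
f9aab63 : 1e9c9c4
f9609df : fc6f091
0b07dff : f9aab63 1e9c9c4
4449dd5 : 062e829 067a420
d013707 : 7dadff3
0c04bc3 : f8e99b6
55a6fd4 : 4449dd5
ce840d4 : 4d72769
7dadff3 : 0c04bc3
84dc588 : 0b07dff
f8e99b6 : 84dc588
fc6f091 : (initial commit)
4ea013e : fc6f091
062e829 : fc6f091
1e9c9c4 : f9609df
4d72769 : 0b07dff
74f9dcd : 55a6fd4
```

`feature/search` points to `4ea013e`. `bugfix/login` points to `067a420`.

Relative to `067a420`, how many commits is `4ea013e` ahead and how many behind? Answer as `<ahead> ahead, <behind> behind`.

Reachable from 4ea013e: {4ea013e, fc6f091}.
Reachable from 067a420: {067a420, 0b07dff, 0c04bc3, 1e9c9c4, 7dadff3, 84dc588, d013707, f8e99b6, f9609df, f9aab63, fc6f091}.
Only in 4ea013e's history (ahead): {4ea013e} — 1.
Only in 067a420's history (behind): {067a420, 0b07dff, 0c04bc3, 1e9c9c4, 7dadff3, 84dc588, d013707, f8e99b6, f9609df, f9aab63} — 10.

1 ahead, 10 behind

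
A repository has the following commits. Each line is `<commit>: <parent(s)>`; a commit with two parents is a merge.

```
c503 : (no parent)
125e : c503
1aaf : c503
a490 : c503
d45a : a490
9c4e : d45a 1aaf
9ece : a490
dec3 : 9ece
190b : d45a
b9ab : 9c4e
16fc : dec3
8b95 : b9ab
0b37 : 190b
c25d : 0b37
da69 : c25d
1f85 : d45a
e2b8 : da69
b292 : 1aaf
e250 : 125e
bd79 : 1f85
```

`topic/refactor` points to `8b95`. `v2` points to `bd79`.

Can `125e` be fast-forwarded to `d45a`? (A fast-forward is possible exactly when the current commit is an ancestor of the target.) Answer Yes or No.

No

A fast-forward from 125e to d45a is possible iff 125e is an ancestor of d45a.
Ancestors of d45a: {a490, c503, d45a}.
125e is not among them, so fast-forward is not possible.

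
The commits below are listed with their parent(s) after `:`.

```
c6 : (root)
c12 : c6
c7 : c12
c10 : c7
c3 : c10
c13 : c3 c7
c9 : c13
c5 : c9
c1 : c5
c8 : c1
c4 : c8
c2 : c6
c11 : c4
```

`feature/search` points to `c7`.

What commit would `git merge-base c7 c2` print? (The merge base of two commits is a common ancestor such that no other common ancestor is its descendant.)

Ancestors of c7: {c12, c6, c7}.
Ancestors of c2: {c2, c6}.
Common ancestors: {c6}.
The only common ancestor is c6, so it is the merge base.

c6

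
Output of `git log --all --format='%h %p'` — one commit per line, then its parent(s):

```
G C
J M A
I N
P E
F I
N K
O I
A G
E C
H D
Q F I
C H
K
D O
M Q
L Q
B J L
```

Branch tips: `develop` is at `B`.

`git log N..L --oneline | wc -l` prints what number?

Reachable from L: {F, I, K, L, N, Q}.
Reachable from N: {K, N}.
In L's history but not N's: {F, I, L, Q} — 4 commits.

4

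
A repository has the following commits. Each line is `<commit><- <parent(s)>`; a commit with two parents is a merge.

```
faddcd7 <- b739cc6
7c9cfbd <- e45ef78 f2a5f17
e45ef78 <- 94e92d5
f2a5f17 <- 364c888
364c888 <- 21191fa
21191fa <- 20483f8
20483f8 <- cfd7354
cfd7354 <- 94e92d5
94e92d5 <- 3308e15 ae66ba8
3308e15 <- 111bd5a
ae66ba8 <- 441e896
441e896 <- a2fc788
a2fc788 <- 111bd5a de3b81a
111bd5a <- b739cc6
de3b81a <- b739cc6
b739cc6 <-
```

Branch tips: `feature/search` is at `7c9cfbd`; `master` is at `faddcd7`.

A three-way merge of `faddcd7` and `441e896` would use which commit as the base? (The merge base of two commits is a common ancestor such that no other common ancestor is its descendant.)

Ancestors of faddcd7: {b739cc6, faddcd7}.
Ancestors of 441e896: {111bd5a, 441e896, a2fc788, b739cc6, de3b81a}.
Common ancestors: {b739cc6}.
The only common ancestor is b739cc6, so it is the merge base.

b739cc6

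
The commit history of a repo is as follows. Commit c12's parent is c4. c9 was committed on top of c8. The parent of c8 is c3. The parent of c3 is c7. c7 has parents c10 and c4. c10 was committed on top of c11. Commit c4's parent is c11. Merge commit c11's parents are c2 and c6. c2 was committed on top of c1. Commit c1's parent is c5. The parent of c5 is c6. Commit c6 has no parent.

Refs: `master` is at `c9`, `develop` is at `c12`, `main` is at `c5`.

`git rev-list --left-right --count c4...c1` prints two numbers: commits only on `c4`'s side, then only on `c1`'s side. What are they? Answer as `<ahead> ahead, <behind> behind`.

3 ahead, 0 behind

Reachable from c4: {c1, c11, c2, c4, c5, c6}.
Reachable from c1: {c1, c5, c6}.
Only in c4's history (ahead): {c11, c2, c4} — 3.
Only in c1's history (behind): {} — 0.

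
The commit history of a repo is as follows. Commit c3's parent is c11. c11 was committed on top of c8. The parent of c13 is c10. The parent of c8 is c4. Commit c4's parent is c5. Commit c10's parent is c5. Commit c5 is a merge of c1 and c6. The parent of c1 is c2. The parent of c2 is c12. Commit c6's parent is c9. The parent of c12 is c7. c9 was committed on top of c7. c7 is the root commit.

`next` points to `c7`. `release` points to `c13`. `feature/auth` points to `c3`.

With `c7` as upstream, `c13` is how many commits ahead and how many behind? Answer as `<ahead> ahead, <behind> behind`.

Reachable from c13: {c1, c10, c12, c13, c2, c5, c6, c7, c9}.
Reachable from c7: {c7}.
Only in c13's history (ahead): {c1, c10, c12, c13, c2, c5, c6, c9} — 8.
Only in c7's history (behind): {} — 0.

8 ahead, 0 behind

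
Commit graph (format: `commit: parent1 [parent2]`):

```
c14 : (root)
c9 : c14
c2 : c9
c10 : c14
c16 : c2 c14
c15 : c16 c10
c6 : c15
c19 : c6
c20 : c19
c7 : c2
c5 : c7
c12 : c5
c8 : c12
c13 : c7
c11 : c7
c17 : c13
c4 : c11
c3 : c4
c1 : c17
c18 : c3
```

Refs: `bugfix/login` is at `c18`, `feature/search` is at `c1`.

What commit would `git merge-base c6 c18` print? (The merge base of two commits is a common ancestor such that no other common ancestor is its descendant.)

c2

Ancestors of c6: {c10, c14, c15, c16, c2, c6, c9}.
Ancestors of c18: {c11, c14, c18, c2, c3, c4, c7, c9}.
Common ancestors: {c14, c2, c9}.
Among these, c2 is not an ancestor of any other common ancestor — it is the merge base.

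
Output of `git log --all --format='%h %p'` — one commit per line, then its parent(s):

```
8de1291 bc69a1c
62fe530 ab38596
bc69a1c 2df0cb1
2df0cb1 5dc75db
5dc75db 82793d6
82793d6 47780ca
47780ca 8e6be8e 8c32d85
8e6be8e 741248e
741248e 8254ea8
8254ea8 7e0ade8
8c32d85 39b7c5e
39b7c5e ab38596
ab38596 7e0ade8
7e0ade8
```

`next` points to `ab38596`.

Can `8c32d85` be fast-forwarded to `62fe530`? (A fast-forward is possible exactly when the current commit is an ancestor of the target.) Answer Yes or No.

No

A fast-forward from 8c32d85 to 62fe530 is possible iff 8c32d85 is an ancestor of 62fe530.
Ancestors of 62fe530: {62fe530, 7e0ade8, ab38596}.
8c32d85 is not among them, so fast-forward is not possible.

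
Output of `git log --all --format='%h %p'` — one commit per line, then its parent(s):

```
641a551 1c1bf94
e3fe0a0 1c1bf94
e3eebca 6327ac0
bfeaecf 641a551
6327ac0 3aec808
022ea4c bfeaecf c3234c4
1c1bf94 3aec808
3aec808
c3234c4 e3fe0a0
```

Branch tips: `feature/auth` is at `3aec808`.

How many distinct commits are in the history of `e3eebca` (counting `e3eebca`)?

3

Walking parent pointers from e3eebca: reachable set = {3aec808, 6327ac0, e3eebca}.
That is 3 commits.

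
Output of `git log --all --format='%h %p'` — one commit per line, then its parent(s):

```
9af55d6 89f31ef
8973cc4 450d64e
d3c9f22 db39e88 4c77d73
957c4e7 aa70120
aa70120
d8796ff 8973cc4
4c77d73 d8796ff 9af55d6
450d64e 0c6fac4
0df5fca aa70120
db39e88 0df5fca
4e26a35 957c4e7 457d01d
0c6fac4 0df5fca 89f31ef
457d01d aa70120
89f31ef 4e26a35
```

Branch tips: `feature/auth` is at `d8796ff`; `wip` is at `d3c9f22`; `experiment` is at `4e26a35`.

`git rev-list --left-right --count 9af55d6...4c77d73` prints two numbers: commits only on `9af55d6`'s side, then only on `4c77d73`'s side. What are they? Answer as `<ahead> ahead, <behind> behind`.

Reachable from 9af55d6: {457d01d, 4e26a35, 89f31ef, 957c4e7, 9af55d6, aa70120}.
Reachable from 4c77d73: {0c6fac4, 0df5fca, 450d64e, 457d01d, 4c77d73, 4e26a35, 8973cc4, 89f31ef, 957c4e7, 9af55d6, aa70120, d8796ff}.
Only in 9af55d6's history (ahead): {} — 0.
Only in 4c77d73's history (behind): {0c6fac4, 0df5fca, 450d64e, 4c77d73, 8973cc4, d8796ff} — 6.

0 ahead, 6 behind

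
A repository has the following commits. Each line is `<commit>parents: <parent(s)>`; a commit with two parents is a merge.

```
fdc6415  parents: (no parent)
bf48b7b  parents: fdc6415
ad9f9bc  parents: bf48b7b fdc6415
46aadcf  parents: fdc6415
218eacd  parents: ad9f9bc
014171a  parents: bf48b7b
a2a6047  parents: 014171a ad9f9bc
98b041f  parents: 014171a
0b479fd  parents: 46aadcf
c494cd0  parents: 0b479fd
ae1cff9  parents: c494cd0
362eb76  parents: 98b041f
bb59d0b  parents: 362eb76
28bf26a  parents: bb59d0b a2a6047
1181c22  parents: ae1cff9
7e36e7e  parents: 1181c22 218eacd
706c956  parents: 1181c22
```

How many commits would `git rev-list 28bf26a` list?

Walking parent pointers from 28bf26a: reachable set = {014171a, 28bf26a, 362eb76, 98b041f, a2a6047, ad9f9bc, bb59d0b, bf48b7b, fdc6415}.
That is 9 commits.

9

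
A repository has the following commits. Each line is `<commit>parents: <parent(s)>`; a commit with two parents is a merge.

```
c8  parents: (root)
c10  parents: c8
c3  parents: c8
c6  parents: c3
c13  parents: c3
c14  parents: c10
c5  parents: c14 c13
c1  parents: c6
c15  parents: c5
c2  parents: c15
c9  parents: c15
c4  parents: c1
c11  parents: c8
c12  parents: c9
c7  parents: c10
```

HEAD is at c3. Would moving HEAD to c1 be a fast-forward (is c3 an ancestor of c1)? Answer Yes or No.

A fast-forward from c3 to c1 is possible iff c3 is an ancestor of c1.
Ancestors of c1: {c1, c3, c6, c8}.
c3 is among them, so fast-forward is possible.

Yes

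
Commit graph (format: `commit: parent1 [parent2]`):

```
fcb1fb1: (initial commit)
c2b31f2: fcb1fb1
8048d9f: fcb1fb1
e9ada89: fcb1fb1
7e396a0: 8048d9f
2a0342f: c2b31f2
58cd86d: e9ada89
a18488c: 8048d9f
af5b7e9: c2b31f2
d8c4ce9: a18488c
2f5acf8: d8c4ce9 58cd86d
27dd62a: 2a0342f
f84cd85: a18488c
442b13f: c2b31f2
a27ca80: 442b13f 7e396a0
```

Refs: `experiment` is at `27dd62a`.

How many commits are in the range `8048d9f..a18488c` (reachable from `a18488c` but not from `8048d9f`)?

Reachable from a18488c: {8048d9f, a18488c, fcb1fb1}.
Reachable from 8048d9f: {8048d9f, fcb1fb1}.
In a18488c's history but not 8048d9f's: {a18488c} — 1 commit.

1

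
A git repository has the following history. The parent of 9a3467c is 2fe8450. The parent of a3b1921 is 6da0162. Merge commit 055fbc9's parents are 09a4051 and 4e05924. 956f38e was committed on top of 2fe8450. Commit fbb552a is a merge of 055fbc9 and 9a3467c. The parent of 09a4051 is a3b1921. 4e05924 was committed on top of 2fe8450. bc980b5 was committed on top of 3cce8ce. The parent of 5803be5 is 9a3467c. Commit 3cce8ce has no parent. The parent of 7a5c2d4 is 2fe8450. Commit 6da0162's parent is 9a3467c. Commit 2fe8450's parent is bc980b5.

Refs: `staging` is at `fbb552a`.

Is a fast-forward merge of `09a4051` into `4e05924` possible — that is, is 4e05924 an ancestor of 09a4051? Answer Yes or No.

A fast-forward from 4e05924 to 09a4051 is possible iff 4e05924 is an ancestor of 09a4051.
Ancestors of 09a4051: {09a4051, 2fe8450, 3cce8ce, 6da0162, 9a3467c, a3b1921, bc980b5}.
4e05924 is not among them, so fast-forward is not possible.

No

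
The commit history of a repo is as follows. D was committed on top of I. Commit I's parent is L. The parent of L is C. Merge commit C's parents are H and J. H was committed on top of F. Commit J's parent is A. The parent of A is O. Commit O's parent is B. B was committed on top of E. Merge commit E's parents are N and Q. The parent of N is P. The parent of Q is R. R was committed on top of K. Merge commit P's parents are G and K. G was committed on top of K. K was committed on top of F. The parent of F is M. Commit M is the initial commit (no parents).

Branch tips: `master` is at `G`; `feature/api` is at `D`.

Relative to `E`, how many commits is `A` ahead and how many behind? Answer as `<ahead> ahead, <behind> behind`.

Reachable from A: {A, B, E, F, G, K, M, N, O, P, Q, R}.
Reachable from E: {E, F, G, K, M, N, P, Q, R}.
Only in A's history (ahead): {A, B, O} — 3.
Only in E's history (behind): {} — 0.

3 ahead, 0 behind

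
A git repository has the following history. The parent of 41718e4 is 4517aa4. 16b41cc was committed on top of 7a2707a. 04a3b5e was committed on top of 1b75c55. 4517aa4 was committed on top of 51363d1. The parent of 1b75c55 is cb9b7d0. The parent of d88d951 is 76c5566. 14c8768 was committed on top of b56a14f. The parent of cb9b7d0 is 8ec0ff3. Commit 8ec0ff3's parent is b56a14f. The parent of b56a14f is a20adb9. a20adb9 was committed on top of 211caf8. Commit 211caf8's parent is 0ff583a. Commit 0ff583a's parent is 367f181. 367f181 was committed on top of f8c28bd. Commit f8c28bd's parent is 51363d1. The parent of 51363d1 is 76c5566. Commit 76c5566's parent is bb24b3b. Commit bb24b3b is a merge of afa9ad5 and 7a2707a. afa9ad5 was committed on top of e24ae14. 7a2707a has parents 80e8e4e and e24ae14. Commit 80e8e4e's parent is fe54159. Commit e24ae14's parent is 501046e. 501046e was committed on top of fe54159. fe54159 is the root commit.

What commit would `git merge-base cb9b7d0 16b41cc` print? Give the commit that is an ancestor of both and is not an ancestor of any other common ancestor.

7a2707a

Ancestors of cb9b7d0: {0ff583a, 211caf8, 367f181, 501046e, 51363d1, 76c5566, 7a2707a, 80e8e4e, 8ec0ff3, a20adb9, afa9ad5, b56a14f, bb24b3b, cb9b7d0, e24ae14, f8c28bd, fe54159}.
Ancestors of 16b41cc: {16b41cc, 501046e, 7a2707a, 80e8e4e, e24ae14, fe54159}.
Common ancestors: {501046e, 7a2707a, 80e8e4e, e24ae14, fe54159}.
Among these, 7a2707a is not an ancestor of any other common ancestor — it is the merge base.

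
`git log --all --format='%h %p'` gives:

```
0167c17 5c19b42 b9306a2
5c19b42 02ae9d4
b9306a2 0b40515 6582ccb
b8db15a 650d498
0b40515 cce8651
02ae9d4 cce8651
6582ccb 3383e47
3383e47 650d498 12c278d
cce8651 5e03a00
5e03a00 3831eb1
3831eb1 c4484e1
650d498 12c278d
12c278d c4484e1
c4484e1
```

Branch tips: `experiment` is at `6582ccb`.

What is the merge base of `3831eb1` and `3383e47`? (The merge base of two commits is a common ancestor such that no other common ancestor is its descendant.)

Ancestors of 3831eb1: {3831eb1, c4484e1}.
Ancestors of 3383e47: {12c278d, 3383e47, 650d498, c4484e1}.
Common ancestors: {c4484e1}.
The only common ancestor is c4484e1, so it is the merge base.

c4484e1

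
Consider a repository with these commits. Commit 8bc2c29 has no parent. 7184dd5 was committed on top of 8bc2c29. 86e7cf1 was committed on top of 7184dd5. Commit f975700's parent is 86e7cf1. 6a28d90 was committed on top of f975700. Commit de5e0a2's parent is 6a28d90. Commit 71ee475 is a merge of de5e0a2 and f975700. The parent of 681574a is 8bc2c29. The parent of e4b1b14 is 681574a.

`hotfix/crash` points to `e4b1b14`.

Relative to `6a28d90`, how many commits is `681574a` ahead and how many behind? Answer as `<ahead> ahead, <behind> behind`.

1 ahead, 4 behind

Reachable from 681574a: {681574a, 8bc2c29}.
Reachable from 6a28d90: {6a28d90, 7184dd5, 86e7cf1, 8bc2c29, f975700}.
Only in 681574a's history (ahead): {681574a} — 1.
Only in 6a28d90's history (behind): {6a28d90, 7184dd5, 86e7cf1, f975700} — 4.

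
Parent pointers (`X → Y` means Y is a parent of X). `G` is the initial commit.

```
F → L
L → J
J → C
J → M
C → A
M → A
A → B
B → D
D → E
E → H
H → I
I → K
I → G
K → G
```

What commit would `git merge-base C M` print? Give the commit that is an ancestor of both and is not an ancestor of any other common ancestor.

Ancestors of C: {A, B, C, D, E, G, H, I, K}.
Ancestors of M: {A, B, D, E, G, H, I, K, M}.
Common ancestors: {A, B, D, E, G, H, I, K}.
Among these, A is not an ancestor of any other common ancestor — it is the merge base.

A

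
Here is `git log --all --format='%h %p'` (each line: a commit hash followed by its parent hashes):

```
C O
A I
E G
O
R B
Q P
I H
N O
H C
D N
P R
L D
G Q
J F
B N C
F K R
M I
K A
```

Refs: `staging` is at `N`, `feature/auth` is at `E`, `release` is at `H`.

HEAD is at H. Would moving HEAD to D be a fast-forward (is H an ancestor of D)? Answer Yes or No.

No

A fast-forward from H to D is possible iff H is an ancestor of D.
Ancestors of D: {D, N, O}.
H is not among them, so fast-forward is not possible.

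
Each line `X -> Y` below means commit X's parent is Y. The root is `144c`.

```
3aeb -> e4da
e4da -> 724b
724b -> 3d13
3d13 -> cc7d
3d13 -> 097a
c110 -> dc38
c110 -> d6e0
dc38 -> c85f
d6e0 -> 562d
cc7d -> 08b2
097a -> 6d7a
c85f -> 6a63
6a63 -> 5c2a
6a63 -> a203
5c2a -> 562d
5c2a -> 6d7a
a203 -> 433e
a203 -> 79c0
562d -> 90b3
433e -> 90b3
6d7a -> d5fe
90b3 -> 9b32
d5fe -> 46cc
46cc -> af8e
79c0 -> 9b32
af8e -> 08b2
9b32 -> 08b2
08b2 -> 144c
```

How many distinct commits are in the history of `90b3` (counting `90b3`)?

Walking parent pointers from 90b3: reachable set = {08b2, 144c, 90b3, 9b32}.
That is 4 commits.

4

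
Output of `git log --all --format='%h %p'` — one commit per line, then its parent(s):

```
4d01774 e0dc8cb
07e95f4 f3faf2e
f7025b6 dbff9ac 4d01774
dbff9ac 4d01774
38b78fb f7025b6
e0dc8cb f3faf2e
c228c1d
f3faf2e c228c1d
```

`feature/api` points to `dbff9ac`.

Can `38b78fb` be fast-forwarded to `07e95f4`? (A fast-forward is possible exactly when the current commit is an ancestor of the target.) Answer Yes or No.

No

A fast-forward from 38b78fb to 07e95f4 is possible iff 38b78fb is an ancestor of 07e95f4.
Ancestors of 07e95f4: {07e95f4, c228c1d, f3faf2e}.
38b78fb is not among them, so fast-forward is not possible.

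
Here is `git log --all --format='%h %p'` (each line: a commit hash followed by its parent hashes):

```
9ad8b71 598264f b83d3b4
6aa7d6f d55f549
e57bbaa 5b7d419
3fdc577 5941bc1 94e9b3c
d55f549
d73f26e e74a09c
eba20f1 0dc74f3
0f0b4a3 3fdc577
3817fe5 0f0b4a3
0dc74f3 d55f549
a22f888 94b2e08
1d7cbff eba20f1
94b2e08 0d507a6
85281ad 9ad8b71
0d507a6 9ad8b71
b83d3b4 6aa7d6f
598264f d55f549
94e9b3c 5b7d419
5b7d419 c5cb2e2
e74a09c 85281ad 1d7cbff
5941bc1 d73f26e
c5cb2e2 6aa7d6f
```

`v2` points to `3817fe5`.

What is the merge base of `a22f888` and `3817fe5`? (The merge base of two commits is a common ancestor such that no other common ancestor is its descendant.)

Ancestors of a22f888: {0d507a6, 598264f, 6aa7d6f, 94b2e08, 9ad8b71, a22f888, b83d3b4, d55f549}.
Ancestors of 3817fe5: {0dc74f3, 0f0b4a3, 1d7cbff, 3817fe5, 3fdc577, 5941bc1, 598264f, 5b7d419, 6aa7d6f, 85281ad, 94e9b3c, 9ad8b71, b83d3b4, c5cb2e2, d55f549, d73f26e, e74a09c, eba20f1}.
Common ancestors: {598264f, 6aa7d6f, 9ad8b71, b83d3b4, d55f549}.
Among these, 9ad8b71 is not an ancestor of any other common ancestor — it is the merge base.

9ad8b71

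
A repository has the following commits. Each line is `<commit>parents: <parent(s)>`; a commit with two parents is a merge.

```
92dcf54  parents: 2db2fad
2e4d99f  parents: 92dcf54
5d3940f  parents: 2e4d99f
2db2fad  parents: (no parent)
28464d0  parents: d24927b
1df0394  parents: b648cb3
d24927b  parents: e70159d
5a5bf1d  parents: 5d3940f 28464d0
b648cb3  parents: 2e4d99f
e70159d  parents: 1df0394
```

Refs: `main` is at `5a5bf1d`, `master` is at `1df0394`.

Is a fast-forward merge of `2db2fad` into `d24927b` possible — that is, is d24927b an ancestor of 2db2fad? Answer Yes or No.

No

A fast-forward from d24927b to 2db2fad is possible iff d24927b is an ancestor of 2db2fad.
Ancestors of 2db2fad: {2db2fad}.
d24927b is not among them, so fast-forward is not possible.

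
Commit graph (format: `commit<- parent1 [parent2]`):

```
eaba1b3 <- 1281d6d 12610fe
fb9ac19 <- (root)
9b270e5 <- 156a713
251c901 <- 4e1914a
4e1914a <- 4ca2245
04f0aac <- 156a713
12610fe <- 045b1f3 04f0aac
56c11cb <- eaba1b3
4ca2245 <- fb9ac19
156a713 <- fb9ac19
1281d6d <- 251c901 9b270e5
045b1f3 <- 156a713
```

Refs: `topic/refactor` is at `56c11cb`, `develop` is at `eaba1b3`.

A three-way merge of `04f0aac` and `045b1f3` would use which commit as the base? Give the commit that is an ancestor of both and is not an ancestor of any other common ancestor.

Ancestors of 04f0aac: {04f0aac, 156a713, fb9ac19}.
Ancestors of 045b1f3: {045b1f3, 156a713, fb9ac19}.
Common ancestors: {156a713, fb9ac19}.
Among these, 156a713 is not an ancestor of any other common ancestor — it is the merge base.

156a713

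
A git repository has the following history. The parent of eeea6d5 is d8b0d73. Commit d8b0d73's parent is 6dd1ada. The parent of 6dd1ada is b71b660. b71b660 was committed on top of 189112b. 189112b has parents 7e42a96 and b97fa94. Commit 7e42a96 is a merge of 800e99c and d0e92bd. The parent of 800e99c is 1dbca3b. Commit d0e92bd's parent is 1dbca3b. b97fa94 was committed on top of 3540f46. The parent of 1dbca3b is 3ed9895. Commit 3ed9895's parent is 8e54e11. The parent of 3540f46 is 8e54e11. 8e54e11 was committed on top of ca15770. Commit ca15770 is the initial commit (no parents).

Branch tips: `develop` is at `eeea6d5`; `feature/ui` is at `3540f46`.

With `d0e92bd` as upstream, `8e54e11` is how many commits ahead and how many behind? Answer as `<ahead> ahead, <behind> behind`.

Reachable from 8e54e11: {8e54e11, ca15770}.
Reachable from d0e92bd: {1dbca3b, 3ed9895, 8e54e11, ca15770, d0e92bd}.
Only in 8e54e11's history (ahead): {} — 0.
Only in d0e92bd's history (behind): {1dbca3b, 3ed9895, d0e92bd} — 3.

0 ahead, 3 behind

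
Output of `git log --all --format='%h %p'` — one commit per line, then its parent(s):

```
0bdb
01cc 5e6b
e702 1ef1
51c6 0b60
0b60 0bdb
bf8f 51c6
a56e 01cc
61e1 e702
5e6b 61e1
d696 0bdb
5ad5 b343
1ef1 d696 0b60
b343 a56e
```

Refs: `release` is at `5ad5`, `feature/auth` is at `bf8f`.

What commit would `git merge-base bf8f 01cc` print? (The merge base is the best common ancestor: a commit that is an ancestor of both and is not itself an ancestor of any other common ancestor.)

Ancestors of bf8f: {0b60, 0bdb, 51c6, bf8f}.
Ancestors of 01cc: {01cc, 0b60, 0bdb, 1ef1, 5e6b, 61e1, d696, e702}.
Common ancestors: {0b60, 0bdb}.
Among these, 0b60 is not an ancestor of any other common ancestor — it is the merge base.

0b60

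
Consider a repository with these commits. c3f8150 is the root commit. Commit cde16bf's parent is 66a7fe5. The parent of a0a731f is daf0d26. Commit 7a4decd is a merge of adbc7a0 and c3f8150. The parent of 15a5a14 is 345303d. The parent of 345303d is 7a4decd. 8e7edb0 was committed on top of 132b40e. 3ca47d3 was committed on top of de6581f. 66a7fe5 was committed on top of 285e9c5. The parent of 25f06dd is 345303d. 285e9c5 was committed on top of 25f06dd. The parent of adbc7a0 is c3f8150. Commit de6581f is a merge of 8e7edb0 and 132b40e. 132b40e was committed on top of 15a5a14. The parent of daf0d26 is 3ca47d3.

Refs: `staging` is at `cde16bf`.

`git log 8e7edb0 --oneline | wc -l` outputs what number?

Walking parent pointers from 8e7edb0: reachable set = {132b40e, 15a5a14, 345303d, 7a4decd, 8e7edb0, adbc7a0, c3f8150}.
That is 7 commits.

7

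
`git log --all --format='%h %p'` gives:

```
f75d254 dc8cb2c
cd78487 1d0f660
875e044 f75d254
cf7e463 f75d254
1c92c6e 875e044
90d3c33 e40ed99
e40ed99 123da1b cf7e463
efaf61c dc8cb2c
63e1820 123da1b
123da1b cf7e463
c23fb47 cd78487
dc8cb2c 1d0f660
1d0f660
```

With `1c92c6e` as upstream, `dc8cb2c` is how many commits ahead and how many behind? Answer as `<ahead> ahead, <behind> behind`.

Reachable from dc8cb2c: {1d0f660, dc8cb2c}.
Reachable from 1c92c6e: {1c92c6e, 1d0f660, 875e044, dc8cb2c, f75d254}.
Only in dc8cb2c's history (ahead): {} — 0.
Only in 1c92c6e's history (behind): {1c92c6e, 875e044, f75d254} — 3.

0 ahead, 3 behind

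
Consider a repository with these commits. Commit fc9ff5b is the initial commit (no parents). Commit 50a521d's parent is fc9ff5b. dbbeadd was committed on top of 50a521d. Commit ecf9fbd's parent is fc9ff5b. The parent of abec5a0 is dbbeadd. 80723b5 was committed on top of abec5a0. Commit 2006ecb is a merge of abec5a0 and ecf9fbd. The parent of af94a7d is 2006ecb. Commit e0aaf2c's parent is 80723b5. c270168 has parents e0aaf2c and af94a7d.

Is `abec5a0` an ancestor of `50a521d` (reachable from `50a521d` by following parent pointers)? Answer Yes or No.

No

Ancestors of 50a521d: {50a521d, fc9ff5b}.
abec5a0 is not in that set, so it is not an ancestor of 50a521d.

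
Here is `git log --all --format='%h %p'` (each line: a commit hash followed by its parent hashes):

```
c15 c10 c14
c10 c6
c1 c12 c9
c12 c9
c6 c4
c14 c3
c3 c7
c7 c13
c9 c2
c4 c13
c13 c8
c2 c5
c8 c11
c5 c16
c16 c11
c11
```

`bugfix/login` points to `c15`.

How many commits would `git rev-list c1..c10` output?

Reachable from c10: {c10, c11, c13, c4, c6, c8}.
Reachable from c1: {c1, c11, c12, c16, c2, c5, c9}.
In c10's history but not c1's: {c10, c13, c4, c6, c8} — 5 commits.

5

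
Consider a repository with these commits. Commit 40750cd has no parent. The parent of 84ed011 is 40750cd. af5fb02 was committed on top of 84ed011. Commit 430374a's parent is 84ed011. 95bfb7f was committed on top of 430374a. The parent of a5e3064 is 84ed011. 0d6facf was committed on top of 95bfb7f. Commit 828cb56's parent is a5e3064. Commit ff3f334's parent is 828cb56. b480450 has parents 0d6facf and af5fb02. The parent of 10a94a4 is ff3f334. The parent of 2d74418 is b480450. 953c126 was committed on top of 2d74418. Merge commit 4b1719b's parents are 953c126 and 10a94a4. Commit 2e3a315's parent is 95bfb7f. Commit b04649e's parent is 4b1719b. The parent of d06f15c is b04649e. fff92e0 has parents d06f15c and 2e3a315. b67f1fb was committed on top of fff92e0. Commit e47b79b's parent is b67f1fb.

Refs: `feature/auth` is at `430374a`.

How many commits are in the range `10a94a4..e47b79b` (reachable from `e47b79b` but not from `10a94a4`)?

14

Reachable from e47b79b: {0d6facf, 10a94a4, 2d74418, 2e3a315, 40750cd, 430374a, 4b1719b, 828cb56, 84ed011, 953c126, 95bfb7f, a5e3064, af5fb02, b04649e, b480450, b67f1fb, d06f15c, e47b79b, ff3f334, fff92e0}.
Reachable from 10a94a4: {10a94a4, 40750cd, 828cb56, 84ed011, a5e3064, ff3f334}.
In e47b79b's history but not 10a94a4's: {0d6facf, 2d74418, 2e3a315, 430374a, 4b1719b, 953c126, 95bfb7f, af5fb02, b04649e, b480450, b67f1fb, d06f15c, e47b79b, fff92e0} — 14 commits.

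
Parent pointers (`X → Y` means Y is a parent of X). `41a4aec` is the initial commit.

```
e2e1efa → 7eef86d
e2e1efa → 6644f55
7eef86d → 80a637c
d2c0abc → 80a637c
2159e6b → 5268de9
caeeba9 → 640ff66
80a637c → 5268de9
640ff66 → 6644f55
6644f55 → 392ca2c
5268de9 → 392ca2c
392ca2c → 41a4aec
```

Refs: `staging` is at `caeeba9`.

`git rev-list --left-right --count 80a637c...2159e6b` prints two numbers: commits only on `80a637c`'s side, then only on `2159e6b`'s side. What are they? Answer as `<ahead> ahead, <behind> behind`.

Reachable from 80a637c: {392ca2c, 41a4aec, 5268de9, 80a637c}.
Reachable from 2159e6b: {2159e6b, 392ca2c, 41a4aec, 5268de9}.
Only in 80a637c's history (ahead): {80a637c} — 1.
Only in 2159e6b's history (behind): {2159e6b} — 1.

1 ahead, 1 behind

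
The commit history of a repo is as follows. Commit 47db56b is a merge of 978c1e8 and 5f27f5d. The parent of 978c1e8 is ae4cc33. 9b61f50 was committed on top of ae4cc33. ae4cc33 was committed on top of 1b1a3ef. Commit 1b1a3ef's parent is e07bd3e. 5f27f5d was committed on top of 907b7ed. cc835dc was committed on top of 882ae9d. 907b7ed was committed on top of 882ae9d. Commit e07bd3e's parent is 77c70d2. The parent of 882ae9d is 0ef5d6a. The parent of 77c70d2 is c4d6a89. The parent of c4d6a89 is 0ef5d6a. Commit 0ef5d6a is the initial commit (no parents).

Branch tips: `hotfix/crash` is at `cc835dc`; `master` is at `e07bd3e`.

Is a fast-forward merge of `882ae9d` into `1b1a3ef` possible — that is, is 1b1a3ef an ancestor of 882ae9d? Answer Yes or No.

No

A fast-forward from 1b1a3ef to 882ae9d is possible iff 1b1a3ef is an ancestor of 882ae9d.
Ancestors of 882ae9d: {0ef5d6a, 882ae9d}.
1b1a3ef is not among them, so fast-forward is not possible.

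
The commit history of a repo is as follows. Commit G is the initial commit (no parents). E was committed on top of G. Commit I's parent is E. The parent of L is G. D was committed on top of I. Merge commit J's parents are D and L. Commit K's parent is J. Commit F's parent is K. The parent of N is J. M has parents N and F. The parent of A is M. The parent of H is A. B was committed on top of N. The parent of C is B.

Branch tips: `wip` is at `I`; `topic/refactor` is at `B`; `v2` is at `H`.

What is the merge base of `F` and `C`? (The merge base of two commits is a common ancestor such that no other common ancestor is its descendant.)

J

Ancestors of F: {D, E, F, G, I, J, K, L}.
Ancestors of C: {B, C, D, E, G, I, J, L, N}.
Common ancestors: {D, E, G, I, J, L}.
Among these, J is not an ancestor of any other common ancestor — it is the merge base.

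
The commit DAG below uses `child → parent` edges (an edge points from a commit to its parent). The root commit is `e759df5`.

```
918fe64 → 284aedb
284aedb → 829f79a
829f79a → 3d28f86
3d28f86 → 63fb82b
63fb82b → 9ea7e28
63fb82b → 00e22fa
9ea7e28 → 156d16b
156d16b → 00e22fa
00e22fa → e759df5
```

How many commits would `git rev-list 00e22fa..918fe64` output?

7

Reachable from 918fe64: {00e22fa, 156d16b, 284aedb, 3d28f86, 63fb82b, 829f79a, 918fe64, 9ea7e28, e759df5}.
Reachable from 00e22fa: {00e22fa, e759df5}.
In 918fe64's history but not 00e22fa's: {156d16b, 284aedb, 3d28f86, 63fb82b, 829f79a, 918fe64, 9ea7e28} — 7 commits.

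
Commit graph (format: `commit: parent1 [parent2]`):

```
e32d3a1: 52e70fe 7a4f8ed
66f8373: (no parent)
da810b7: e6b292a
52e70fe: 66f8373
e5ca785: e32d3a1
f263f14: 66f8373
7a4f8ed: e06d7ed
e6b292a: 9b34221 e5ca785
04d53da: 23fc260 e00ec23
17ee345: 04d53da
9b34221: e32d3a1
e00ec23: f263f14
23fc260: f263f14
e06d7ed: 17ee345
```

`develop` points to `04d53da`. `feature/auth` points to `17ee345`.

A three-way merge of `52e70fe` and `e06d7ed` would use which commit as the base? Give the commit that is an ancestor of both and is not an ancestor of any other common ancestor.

Ancestors of 52e70fe: {52e70fe, 66f8373}.
Ancestors of e06d7ed: {04d53da, 17ee345, 23fc260, 66f8373, e00ec23, e06d7ed, f263f14}.
Common ancestors: {66f8373}.
The only common ancestor is 66f8373, so it is the merge base.

66f8373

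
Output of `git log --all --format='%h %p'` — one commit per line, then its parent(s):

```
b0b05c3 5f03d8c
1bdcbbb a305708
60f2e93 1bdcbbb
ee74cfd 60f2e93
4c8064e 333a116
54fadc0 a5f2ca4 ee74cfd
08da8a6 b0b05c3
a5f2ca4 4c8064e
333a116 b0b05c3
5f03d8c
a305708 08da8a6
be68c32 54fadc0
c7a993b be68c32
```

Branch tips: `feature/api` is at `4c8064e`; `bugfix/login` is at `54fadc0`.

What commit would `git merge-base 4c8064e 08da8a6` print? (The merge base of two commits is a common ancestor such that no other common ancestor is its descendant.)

Ancestors of 4c8064e: {333a116, 4c8064e, 5f03d8c, b0b05c3}.
Ancestors of 08da8a6: {08da8a6, 5f03d8c, b0b05c3}.
Common ancestors: {5f03d8c, b0b05c3}.
Among these, b0b05c3 is not an ancestor of any other common ancestor — it is the merge base.

b0b05c3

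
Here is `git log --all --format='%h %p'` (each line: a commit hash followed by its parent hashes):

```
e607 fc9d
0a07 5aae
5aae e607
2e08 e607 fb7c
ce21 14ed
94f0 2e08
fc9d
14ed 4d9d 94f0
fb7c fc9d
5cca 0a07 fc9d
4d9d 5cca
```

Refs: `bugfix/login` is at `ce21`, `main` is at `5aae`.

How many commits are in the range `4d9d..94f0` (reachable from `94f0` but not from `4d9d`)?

3

Reachable from 94f0: {2e08, 94f0, e607, fb7c, fc9d}.
Reachable from 4d9d: {0a07, 4d9d, 5aae, 5cca, e607, fc9d}.
In 94f0's history but not 4d9d's: {2e08, 94f0, fb7c} — 3 commits.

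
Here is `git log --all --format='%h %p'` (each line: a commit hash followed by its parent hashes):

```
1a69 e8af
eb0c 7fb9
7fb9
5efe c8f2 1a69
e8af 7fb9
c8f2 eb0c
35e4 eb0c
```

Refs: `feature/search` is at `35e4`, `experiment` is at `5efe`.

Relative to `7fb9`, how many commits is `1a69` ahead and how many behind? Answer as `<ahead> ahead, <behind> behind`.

Reachable from 1a69: {1a69, 7fb9, e8af}.
Reachable from 7fb9: {7fb9}.
Only in 1a69's history (ahead): {1a69, e8af} — 2.
Only in 7fb9's history (behind): {} — 0.

2 ahead, 0 behind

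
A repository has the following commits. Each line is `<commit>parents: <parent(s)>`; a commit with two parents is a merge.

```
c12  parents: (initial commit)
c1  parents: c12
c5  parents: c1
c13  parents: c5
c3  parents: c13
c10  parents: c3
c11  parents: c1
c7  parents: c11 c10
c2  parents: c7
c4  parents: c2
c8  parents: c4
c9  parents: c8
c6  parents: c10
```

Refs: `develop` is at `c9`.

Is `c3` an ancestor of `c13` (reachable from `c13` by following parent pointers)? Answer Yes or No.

Ancestors of c13: {c1, c12, c13, c5}.
c3 is not in that set, so it is not an ancestor of c13.

No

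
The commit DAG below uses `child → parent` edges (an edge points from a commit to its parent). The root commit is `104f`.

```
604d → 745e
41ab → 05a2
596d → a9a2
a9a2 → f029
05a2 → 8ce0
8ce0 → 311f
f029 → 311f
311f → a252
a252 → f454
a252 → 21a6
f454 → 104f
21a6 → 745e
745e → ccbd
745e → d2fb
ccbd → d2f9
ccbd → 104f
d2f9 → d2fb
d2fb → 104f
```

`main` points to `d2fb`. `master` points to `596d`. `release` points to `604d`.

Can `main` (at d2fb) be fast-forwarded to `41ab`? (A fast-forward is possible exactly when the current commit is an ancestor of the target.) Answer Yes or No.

A fast-forward from d2fb to 41ab is possible iff d2fb is an ancestor of 41ab.
Ancestors of 41ab: {05a2, 104f, 21a6, 311f, 41ab, 745e, 8ce0, a252, ccbd, d2f9, d2fb, f454}.
d2fb is among them, so fast-forward is possible.

Yes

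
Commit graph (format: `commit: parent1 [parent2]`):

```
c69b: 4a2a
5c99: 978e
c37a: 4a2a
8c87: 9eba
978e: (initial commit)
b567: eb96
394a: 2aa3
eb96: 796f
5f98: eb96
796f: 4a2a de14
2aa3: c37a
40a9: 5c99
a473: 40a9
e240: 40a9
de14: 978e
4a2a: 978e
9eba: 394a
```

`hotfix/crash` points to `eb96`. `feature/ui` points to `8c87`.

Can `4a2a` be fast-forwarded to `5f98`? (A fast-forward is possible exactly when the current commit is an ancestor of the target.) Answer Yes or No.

A fast-forward from 4a2a to 5f98 is possible iff 4a2a is an ancestor of 5f98.
Ancestors of 5f98: {4a2a, 5f98, 796f, 978e, de14, eb96}.
4a2a is among them, so fast-forward is possible.

Yes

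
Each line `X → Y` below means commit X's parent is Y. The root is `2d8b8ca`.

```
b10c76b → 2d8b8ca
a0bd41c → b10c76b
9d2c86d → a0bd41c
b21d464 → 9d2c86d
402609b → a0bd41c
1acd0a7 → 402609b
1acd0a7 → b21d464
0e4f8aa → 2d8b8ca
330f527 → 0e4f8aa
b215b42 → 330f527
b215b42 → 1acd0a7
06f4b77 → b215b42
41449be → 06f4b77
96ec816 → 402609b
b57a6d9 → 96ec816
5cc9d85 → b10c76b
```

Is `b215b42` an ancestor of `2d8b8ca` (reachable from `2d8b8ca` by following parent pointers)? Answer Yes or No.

Ancestors of 2d8b8ca: {2d8b8ca}.
b215b42 is not in that set, so it is not an ancestor of 2d8b8ca.

No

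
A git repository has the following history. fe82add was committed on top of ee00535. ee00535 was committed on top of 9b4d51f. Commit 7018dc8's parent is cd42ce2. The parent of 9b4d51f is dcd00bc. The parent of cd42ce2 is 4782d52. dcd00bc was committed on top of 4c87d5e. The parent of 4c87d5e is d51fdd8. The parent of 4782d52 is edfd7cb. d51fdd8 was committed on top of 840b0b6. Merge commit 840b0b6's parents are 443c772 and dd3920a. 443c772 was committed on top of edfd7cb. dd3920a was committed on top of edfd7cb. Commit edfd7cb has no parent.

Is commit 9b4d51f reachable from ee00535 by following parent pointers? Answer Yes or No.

Yes

Ancestors of ee00535 (commits reachable by following parents): {443c772, 4c87d5e, 840b0b6, 9b4d51f, d51fdd8, dcd00bc, dd3920a, edfd7cb, ee00535}.
9b4d51f is in that set, so it is an ancestor of ee00535.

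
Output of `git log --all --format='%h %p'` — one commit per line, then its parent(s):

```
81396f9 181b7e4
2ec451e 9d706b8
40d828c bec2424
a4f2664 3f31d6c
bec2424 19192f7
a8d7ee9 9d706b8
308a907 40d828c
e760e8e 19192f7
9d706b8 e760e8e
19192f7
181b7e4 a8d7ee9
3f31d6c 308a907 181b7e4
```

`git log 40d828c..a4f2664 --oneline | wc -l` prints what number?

Reachable from a4f2664: {181b7e4, 19192f7, 308a907, 3f31d6c, 40d828c, 9d706b8, a4f2664, a8d7ee9, bec2424, e760e8e}.
Reachable from 40d828c: {19192f7, 40d828c, bec2424}.
In a4f2664's history but not 40d828c's: {181b7e4, 308a907, 3f31d6c, 9d706b8, a4f2664, a8d7ee9, e760e8e} — 7 commits.

7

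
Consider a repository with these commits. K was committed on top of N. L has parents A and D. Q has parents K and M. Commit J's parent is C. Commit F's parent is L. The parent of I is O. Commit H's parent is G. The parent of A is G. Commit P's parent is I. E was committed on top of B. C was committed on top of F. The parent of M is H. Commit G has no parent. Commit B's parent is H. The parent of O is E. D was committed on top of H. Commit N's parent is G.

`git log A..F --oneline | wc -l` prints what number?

Reachable from F: {A, D, F, G, H, L}.
Reachable from A: {A, G}.
In F's history but not A's: {D, F, H, L} — 4 commits.

4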